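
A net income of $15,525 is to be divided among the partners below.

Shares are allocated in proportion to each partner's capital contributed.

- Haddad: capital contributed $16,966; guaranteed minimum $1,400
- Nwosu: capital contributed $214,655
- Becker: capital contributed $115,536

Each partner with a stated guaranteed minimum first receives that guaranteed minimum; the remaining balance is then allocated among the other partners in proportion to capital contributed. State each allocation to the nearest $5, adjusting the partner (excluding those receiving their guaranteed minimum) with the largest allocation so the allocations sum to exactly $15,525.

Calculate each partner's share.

Haddad: $1,400 | Nwosu: $9,185 | Becker: $4,940

Fund the minimums — Haddad $1,400. Residual $14,125.
Residual split over remaining capital contributed 330,191: Nwosu 9,182.57 → $9,185; Becker 4,942.43 → $4,940.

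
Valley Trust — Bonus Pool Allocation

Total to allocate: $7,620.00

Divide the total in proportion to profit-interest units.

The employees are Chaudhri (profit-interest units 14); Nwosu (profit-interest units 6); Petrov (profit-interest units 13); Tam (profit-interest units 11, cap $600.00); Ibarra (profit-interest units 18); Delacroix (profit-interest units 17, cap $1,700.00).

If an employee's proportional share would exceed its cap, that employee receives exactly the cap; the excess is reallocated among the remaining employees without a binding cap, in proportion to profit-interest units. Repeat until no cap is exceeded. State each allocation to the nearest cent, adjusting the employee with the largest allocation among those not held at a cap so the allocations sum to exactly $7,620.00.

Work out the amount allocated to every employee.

Chaudhri: $1,460.39 | Nwosu: $625.88 | Petrov: $1,356.08 | Tam: $600.00 | Ibarra: $1,877.65 | Delacroix: $1,700.00

Profit-interest units total: 79.
Proportional shares (ignoring caps): Chaudhri 1,350.3797; Nwosu 578.7342; Petrov 1,253.9241; Tam 1,061.0127; Ibarra 1,736.2025; Delacroix 1,639.7468.
Cap binds for Tam ($600.00); residual $7,020.00 reallocated over remaining profit-interest units 68.
Cap binds for Delacroix ($1,700.00); residual $5,320.00 reallocated over remaining profit-interest units 51.
Redistributed shares: Chaudhri 1,460.3922 → $1,460.39; Nwosu 625.8824 → $625.88; Petrov 1,356.0784 → $1,356.08; Ibarra 1,877.6471 → $1,877.65.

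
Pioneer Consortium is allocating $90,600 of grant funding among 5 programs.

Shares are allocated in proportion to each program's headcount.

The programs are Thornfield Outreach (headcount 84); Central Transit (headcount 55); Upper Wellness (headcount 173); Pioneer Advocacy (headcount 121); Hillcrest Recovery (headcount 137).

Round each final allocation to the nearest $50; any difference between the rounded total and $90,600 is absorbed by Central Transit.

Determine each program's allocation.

Thornfield Outreach: $13,350; Central Transit: $8,700; Upper Wellness: $27,500; Pioneer Advocacy: $19,250; Hillcrest Recovery: $21,800

Total headcount = 570.
Unrounded shares: Thornfield Outreach 84/570 × $90,600 = 13,351.58; Central Transit 55/570 × $90,600 = 8,742.11; Upper Wellness 173/570 × $90,600 = 27,497.89; Pioneer Advocacy 121/570 × $90,600 = 19,232.63; Hillcrest Recovery 137/570 × $90,600 = 21,775.79.
After rounding ($50): Thornfield Outreach $13,350; Central Transit $8,750; Upper Wellness $27,500; Pioneer Advocacy $19,250; Hillcrest Recovery $21,800. Sum = $90,650.
Difference $90,600 − $90,650 = −$50 applied to Central Transit: Central Transit becomes $8,700.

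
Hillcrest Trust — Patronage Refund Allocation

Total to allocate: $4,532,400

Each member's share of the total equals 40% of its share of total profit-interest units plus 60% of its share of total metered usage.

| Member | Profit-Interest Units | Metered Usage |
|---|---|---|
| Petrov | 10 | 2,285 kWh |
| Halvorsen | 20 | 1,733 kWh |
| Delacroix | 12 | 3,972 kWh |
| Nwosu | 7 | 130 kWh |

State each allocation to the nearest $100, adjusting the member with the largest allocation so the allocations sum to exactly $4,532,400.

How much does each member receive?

Profit-interest units total 49; metered usage total 8,120.
Blended shares (40% profit-interest units + 60% metered usage): Petrov 0.2505; Halvorsen 0.2913; Delacroix 0.3915; Nwosu 0.0667.
Pro-rata amounts: Petrov 1,135,252.97; Halvorsen 1,320,376.47; Delacroix 1,774,238.44; Nwosu 302,532.12.
After rounding ($100): Petrov $1,135,300; Halvorsen $1,320,400; Delacroix $1,774,200; Nwosu $302,500. Sum = $4,532,400.
No rounding difference to absorb.

Petrov: $1,135,300 · Halvorsen: $1,320,400 · Delacroix: $1,774,200 · Nwosu: $302,500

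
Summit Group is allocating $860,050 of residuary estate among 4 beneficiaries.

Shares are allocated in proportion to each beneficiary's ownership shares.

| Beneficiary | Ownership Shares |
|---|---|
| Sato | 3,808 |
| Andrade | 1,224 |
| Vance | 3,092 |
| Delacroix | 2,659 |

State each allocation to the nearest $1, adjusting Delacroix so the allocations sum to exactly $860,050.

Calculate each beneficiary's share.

Total ownership shares = 10,783.
Raw shares: Sato 3,808/10,783 × $860,050 = 303,725.35; Andrade 1,224/10,783 × $860,050 = 97,626.00; Vance 3,092/10,783 × $860,050 = 246,617.32; Delacroix 2,659/10,783 × $860,050 = 212,081.33.
At nearest $1: Sato $303,725; Andrade $97,626; Vance $246,617; Delacroix $212,081. Sum = $860,049.
Difference $860,050 − $860,049 = +$1 applied to Delacroix: Delacroix becomes $212,082.

Sato: $303,725 · Andrade: $97,626 · Vance: $246,617 · Delacroix: $212,082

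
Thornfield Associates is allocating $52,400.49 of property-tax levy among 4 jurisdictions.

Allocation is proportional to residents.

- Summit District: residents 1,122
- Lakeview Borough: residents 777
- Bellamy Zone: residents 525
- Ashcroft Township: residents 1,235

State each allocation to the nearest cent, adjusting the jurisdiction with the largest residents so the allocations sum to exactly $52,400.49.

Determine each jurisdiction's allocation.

Residents total: 1,122 + 777 + 525 + 1,235 = 3,659.
Proportional shares: Summit District 16,068.1470; Lakeview Borough 11,127.4066; Bellamy Zone 7,518.5180; Ashcroft Township 17,686.4185.
At nearest cent: Summit District $16,068.15; Lakeview Borough $11,127.41; Bellamy Zone $7,518.52; Ashcroft Township $17,686.42. Sum = $52,400.50.
Difference $52,400.49 − $52,400.50 = −$0.01 applied to largest residents (Ashcroft Township): Ashcroft Township becomes $17,686.41.

Summit District: $16,068.15 | Lakeview Borough: $11,127.41 | Bellamy Zone: $7,518.52 | Ashcroft Township: $17,686.41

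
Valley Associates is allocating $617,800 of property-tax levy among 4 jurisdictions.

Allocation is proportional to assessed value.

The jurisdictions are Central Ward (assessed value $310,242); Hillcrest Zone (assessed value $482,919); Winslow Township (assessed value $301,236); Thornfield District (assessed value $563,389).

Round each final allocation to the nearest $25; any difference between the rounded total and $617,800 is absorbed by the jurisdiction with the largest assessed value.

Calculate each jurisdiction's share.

Total assessed value = 310,242 + 482,919 + 301,236 + 563,389 = 1,657,786.
Unrounded shares: Central Ward 115,616.56; Hillcrest Zone 179,967.35; Winslow Township 112,260.33; Thornfield District 209,955.76.
At nearest $25: Central Ward $115,625; Hillcrest Zone $179,975; Winslow Township $112,250; Thornfield District $209,950. Sum = $617,800.
No rounding difference to absorb.

Central Ward: $115,625; Hillcrest Zone: $179,975; Winslow Township: $112,250; Thornfield District: $209,950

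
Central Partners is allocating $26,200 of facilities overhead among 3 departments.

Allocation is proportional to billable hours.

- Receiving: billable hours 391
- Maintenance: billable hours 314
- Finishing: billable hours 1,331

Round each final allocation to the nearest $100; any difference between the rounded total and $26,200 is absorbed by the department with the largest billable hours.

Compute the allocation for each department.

Receiving: $5,000; Maintenance: $4,000; Finishing: $17,200

Total billable hours = 2,036.
Proportional shares: Receiving 391/2,036 × $26,200 = 5,031.53; Maintenance 314/2,036 × $26,200 = 4,040.67; Finishing 1,331/2,036 × $26,200 = 17,127.80.
Rounded to nearest $100: Receiving $5,000; Maintenance $4,000; Finishing $17,100. Sum = $26,100.
Difference $26,200 − $26,100 = +$100 applied to largest billable hours (Finishing): Finishing becomes $17,200.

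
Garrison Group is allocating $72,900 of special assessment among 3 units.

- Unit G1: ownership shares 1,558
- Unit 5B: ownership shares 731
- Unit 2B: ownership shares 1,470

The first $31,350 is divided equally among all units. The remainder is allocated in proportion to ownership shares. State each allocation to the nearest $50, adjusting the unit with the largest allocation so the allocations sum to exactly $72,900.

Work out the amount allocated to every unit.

Equal tier: $31,350 ÷ 3 = $10,450 apiece.
Remainder $41,550 by ownership shares (total 3,759): Unit G1 17,221.31 → $17,200; Unit 5B 8,080.09 → $8,100; Unit 2B 16,248.60 → $16,250.
Totals: Unit G1 $10,450 + $17,200 = $27,650; Unit 5B $10,450 + $8,100 = $18,550; Unit 2B $10,450 + $16,250 = $26,700.

Unit G1: $27,650; Unit 5B: $18,550; Unit 2B: $26,700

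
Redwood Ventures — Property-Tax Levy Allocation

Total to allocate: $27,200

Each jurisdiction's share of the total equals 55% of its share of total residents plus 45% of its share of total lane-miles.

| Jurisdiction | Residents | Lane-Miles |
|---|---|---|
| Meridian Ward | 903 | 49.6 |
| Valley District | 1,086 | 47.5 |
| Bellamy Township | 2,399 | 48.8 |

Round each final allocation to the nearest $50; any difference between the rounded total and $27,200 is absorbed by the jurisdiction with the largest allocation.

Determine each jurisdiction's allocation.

Meridian Ward: $7,250; Valley District: $7,700; Bellamy Township: $12,250

Totals — residents 4,388, lane-miles 145.9.
Blended shares (55% residents + 45% lane-miles): Meridian Ward 0.2662; Valley District 0.2826; Bellamy Township 0.4512.
Proportional shares: Meridian Ward 7,239.69; Valley District 7,687.42; Bellamy Township 12,272.89.
Rounded to nearest $50: Meridian Ward $7,250; Valley District $7,700; Bellamy Township $12,250. Sum = $27,200.
No rounding difference to absorb.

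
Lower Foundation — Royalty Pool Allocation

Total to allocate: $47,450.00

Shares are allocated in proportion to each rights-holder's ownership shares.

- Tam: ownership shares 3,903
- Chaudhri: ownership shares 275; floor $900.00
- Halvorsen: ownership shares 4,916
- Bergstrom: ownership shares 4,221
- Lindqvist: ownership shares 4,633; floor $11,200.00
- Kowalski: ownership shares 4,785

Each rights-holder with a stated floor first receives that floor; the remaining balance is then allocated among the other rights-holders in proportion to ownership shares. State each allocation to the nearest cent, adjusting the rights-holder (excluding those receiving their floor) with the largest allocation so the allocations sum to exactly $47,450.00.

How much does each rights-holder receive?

Tam: $7,740.31 | Chaudhri: $900.00 | Halvorsen: $9,749.26 | Bergstrom: $8,370.96 | Lindqvist: $11,200.00 | Kowalski: $9,489.47

Fund the minimums — Chaudhri $900.00; Lindqvist $11,200.00. Remaining pool $35,350.00.
Remaining pool split over remaining ownership shares 17,825: Tam 7,740.3114 → $7,740.31; Halvorsen 9,749.2623 → $9,749.26; Bergstrom 8,370.9593 → $8,370.96; Kowalski 9,489.4670 → $9,489.47.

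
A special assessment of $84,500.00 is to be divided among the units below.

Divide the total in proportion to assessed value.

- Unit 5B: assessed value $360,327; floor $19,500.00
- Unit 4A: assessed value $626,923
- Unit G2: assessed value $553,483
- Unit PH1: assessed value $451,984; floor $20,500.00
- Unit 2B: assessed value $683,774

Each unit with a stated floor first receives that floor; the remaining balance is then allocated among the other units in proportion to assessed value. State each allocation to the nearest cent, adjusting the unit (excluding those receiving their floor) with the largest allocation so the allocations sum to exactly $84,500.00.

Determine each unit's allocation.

Unit 5B: $19,500.00 | Unit 4A: $14,965.33 | Unit G2: $13,212.24 | Unit PH1: $20,500.00 | Unit 2B: $16,322.43

Fund the minimums — Unit 5B $19,500.00; Unit PH1 $20,500.00. Residual $44,500.00.
Residual split over remaining assessed value 1,864,180: Unit 4A 14,965.3325 → $14,965.33; Unit G2 13,212.2400 → $13,212.24; Unit 2B 16,322.4276 → $16,322.43.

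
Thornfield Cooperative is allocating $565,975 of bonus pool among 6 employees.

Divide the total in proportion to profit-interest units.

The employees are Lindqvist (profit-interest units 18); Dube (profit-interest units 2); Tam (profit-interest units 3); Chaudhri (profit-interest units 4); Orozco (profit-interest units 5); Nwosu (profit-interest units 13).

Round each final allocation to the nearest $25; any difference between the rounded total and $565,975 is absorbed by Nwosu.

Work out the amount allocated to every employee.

Combined profit-interest units = 45.
Pro-rata amounts: Lindqvist 18/45 × $565,975 = 226,390.00; Dube 2/45 × $565,975 = 25,154.44; Tam 3/45 × $565,975 = 37,731.67; Chaudhri 4/45 × $565,975 = 50,308.89; Orozco 5/45 × $565,975 = 62,886.11; Nwosu 13/45 × $565,975 = 163,503.89.
After rounding ($25): Lindqvist $226,400; Dube $25,150; Tam $37,725; Chaudhri $50,300; Orozco $62,875; Nwosu $163,500. Sum = $565,950.
Difference $565,975 − $565,950 = +$25 applied to Nwosu: Nwosu becomes $163,525.

Lindqvist: $226,400 | Dube: $25,150 | Tam: $37,725 | Chaudhri: $50,300 | Orozco: $62,875 | Nwosu: $163,525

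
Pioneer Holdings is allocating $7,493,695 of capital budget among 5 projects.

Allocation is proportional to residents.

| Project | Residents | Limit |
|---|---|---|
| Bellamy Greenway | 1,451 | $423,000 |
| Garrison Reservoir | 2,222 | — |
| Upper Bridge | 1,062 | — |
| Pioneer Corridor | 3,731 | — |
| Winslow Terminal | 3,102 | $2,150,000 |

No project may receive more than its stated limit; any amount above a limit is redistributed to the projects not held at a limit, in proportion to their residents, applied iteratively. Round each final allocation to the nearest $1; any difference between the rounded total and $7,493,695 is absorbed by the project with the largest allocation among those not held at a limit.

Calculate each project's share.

Sum of residents: 11,568.
Proportional shares (ignoring caps): Bellamy Greenway 939,950.85; Garrison Reservoir 1,439,400.96; Upper Bridge 687,958.51; Pioneer Corridor 2,416,923.93; Winslow Terminal 2,009,460.74.
Cap binds for Bellamy Greenway ($423,000); residual $7,070,695 reallocated over remaining residents 10,117.
Cap binds for Winslow Terminal ($2,150,000); residual $4,920,695 reallocated over remaining residents 7,015.
Shares after redistribution: Garrison Reservoir 1,558,629.26 → $1,558,629; Upper Bridge 744,943.42 → $744,943; Pioneer Corridor 2,617,122.32 → $2,617,122.
Rounding difference +$1 applied to Pioneer Corridor → $2,617,123.

Bellamy Greenway: $423,000 · Garrison Reservoir: $1,558,629 · Upper Bridge: $744,943 · Pioneer Corridor: $2,617,123 · Winslow Terminal: $2,150,000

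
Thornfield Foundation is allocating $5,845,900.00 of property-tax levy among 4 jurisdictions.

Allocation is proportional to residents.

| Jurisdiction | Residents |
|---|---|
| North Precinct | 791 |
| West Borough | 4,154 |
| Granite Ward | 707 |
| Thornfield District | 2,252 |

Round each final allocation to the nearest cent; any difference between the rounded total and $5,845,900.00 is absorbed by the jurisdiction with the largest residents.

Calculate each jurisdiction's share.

Total residents = 791 + 4,154 + 707 + 2,252 = 7,904.
Pro-rata amounts: North Precinct 585,033.7677; West Borough 3,072,351.7966; Granite Ward 522,906.2880; Thornfield District 1,665,608.1478.
After rounding (cent): North Precinct $585,033.77; West Borough $3,072,351.80; Granite Ward $522,906.29; Thornfield District $1,665,608.15. Sum = $5,845,900.01.
Difference $5,845,900.00 − $5,845,900.01 = −$0.01 applied to largest residents (West Borough): West Borough becomes $3,072,351.79.

North Precinct: $585,033.77 | West Borough: $3,072,351.79 | Granite Ward: $522,906.29 | Thornfield District: $1,665,608.15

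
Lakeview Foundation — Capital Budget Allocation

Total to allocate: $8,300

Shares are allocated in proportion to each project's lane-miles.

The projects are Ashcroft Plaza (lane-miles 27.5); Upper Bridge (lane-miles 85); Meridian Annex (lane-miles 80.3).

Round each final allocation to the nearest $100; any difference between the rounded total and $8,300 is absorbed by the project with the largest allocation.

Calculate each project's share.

Ashcroft Plaza: $1,200 | Upper Bridge: $3,600 | Meridian Annex: $3,500

Sum of lane-miles: 192.8.
Unrounded shares: Ashcroft Plaza 27.5/192.8 × $8,300 = 1,183.87; Upper Bridge 85/192.8 × $8,300 = 3,659.23; Meridian Annex 80.3/192.8 × $8,300 = 3,456.90.
Rounded to nearest $100: Ashcroft Plaza $1,200; Upper Bridge $3,700; Meridian Annex $3,500. Sum = $8,400.
Difference $8,300 − $8,400 = −$100 applied to largest allocation (Upper Bridge): Upper Bridge becomes $3,600.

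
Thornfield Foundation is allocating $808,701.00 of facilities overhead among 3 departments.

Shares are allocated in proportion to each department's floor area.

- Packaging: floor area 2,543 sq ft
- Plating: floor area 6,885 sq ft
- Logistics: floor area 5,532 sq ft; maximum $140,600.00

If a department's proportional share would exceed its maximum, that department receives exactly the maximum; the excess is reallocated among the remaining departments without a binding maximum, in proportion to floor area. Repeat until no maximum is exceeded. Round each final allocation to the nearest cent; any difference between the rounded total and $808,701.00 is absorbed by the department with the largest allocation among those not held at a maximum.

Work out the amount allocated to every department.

Floor area total: 14,960.
Pro-rata shares before constraints: Packaging 137,468.3585; Plating 372,186.2557; Logistics 299,046.3858.
Capped: Logistics ($140,600.00); balance $668,101.00 reallocated over remaining floor area 9,428.
Shares after redistribution: Packaging 180,205.8595 → $180,205.86; Plating 487,895.1405 → $487,895.14.

Packaging: $180,205.86; Plating: $487,895.14; Logistics: $140,600.00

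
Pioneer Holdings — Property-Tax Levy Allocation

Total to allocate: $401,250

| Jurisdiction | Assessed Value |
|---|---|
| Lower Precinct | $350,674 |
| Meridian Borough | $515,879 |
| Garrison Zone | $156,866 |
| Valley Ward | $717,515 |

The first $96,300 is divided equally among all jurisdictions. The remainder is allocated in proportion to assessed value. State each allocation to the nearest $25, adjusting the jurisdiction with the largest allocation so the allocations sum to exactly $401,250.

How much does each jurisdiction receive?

Lower Precinct: $85,500 · Meridian Borough: $114,450 · Garrison Zone: $51,550 · Valley Ward: $149,750

First tranche $96,300 split equally: $24,075 each.
Remainder $304,950 by assessed value (total 1,740,934): Lower Precinct 61,425.67 → $61,425; Meridian Borough 90,363.74 → $90,375; Garrison Zone 27,477.37 → $27,475; Valley Ward 125,683.22 → $125,675.
Totals: Lower Precinct $24,075 + $61,425 = $85,500; Meridian Borough $24,075 + $90,375 = $114,450; Garrison Zone $24,075 + $27,475 = $51,550; Valley Ward $24,075 + $125,675 = $149,750.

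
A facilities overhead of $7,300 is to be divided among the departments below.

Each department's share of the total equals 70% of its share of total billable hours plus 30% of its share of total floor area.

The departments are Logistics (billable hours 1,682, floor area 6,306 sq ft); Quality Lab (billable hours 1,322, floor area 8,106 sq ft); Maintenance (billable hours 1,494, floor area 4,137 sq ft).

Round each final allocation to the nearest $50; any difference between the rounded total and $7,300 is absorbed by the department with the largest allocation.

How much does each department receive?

Totals — billable hours 4,498, floor area 18,549.
Composite weights (70% billable hours + 30% floor area): Logistics 0.3638; Quality Lab 0.3368; Maintenance 0.2994.
Pro-rata amounts: Logistics 2,655.38; Quality Lab 2,458.91; Maintenance 2,185.71.
After rounding ($50): Logistics $2,650; Quality Lab $2,450; Maintenance $2,200. Sum = $7,300.
Sum already equals the total — no adjustment.

Logistics: $2,650 | Quality Lab: $2,450 | Maintenance: $2,200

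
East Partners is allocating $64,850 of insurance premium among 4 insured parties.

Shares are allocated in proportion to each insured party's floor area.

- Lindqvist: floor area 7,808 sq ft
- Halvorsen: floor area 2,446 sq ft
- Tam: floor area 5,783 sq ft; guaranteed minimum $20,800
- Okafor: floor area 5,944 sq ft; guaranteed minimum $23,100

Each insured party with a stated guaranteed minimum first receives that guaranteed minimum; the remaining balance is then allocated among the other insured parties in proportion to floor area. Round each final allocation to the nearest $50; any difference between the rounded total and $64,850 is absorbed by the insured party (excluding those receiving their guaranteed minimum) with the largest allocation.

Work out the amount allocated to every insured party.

Guaranteed amounts: Tam $20,800; Okafor $23,100. Remaining pool $20,950.
Remaining pool split over remaining floor area 10,254: Lindqvist 15,952.56 → $15,950; Halvorsen 4,997.44 → $5,000.

Lindqvist: $15,950 | Halvorsen: $5,000 | Tam: $20,800 | Okafor: $23,100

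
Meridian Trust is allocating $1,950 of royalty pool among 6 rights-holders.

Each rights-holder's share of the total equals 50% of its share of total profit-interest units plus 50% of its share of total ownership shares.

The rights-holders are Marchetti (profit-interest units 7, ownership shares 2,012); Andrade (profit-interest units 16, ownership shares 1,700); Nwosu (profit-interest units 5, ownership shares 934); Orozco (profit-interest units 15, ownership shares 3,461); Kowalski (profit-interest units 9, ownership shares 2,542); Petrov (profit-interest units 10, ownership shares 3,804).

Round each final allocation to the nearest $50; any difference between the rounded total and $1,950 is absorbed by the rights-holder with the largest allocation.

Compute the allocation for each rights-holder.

Marchetti: $250 | Andrade: $350 | Nwosu: $150 | Orozco: $500 | Kowalski: $300 | Petrov: $400

Profit-interest units total 62; ownership shares total 14,453.
Composite weights (50% profit-interest units + 50% ownership shares): Marchetti 0.1261; Andrade 0.1878; Nwosu 0.0726; Orozco 0.2407; Kowalski 0.1605; Petrov 0.2122.
Unrounded shares: Marchetti 245.81; Andrade 366.29; Nwosu 141.64; Orozco 469.37; Kowalski 313.02; Petrov 413.88.
At nearest $50: Marchetti $250; Andrade $350; Nwosu $150; Orozco $450; Kowalski $300; Petrov $400. Sum = $1,900.
Difference $1,950 − $1,900 = +$50 applied to largest allocation (Orozco): Orozco becomes $500.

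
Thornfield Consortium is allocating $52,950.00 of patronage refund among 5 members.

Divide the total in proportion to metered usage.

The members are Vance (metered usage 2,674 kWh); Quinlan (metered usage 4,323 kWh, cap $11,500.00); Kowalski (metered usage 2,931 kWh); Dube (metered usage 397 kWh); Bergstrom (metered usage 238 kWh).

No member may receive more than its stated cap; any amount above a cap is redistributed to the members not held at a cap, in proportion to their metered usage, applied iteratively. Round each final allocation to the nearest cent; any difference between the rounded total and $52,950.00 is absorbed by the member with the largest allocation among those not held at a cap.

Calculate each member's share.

Vance: $17,762.39 | Quinlan: $11,500.00 | Kowalski: $19,469.54 | Dube: $2,637.12 | Bergstrom: $1,580.95

Sum of metered usage: 10,563.
Proportional shares (ignoring caps): Vance 13,404.17495; Quinlan 21,670.2499; Kowalski 14,692.4595; Dube 1,990.0738; Bergstrom 1,193.0417.
Held at cap: Quinlan ($11,500.00); residual $41,450.00 reallocated over remaining metered usage 6,240.
Shares after redistribution: Vance 17,762.3878 → $17,762.39; Kowalski 19,469.5433 → $19,469.54; Dube 2,637.1234 → $2,637.12; Bergstrom 1,580.9455 → $1,580.95.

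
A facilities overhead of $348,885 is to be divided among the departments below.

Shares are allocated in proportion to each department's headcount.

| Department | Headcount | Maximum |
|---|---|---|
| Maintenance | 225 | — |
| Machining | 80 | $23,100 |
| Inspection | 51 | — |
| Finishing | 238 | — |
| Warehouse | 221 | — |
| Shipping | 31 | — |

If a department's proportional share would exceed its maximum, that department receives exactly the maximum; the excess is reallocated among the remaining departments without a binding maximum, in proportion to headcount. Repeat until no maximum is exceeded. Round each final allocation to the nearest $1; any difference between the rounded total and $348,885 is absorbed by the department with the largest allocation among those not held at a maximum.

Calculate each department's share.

Maintenance: $95,694 | Machining: $23,100 | Inspection: $21,691 | Finishing: $101,222 | Warehouse: $93,993 | Shipping: $13,185

Total headcount = 846.
Unconstrained shares: Maintenance 92,788.56; Machining 32,991.49; Inspection 21,032.07; Finishing 98,149.68; Warehouse 91,138.99; Shipping 12,784.20.
Cap binds for Machining ($23,100); remaining pool $325,785 reallocated over remaining headcount 766.
Redistributed shares: Maintenance 95,694.03 → $95,694; Inspection 21,690.65 → $21,691; Finishing 101,223.02 → $101,223; Warehouse 93,992.80 → $93,993; Shipping 13,184.51 → $13,185.
Rounding difference −$1 applied to Finishing → $101,222.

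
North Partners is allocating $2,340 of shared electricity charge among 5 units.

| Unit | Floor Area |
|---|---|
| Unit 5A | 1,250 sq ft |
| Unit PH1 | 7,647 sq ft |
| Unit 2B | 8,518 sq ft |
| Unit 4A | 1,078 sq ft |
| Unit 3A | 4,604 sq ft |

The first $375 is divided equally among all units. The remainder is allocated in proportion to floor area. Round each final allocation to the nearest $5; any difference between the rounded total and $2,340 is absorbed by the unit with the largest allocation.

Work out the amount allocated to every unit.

Equal tier: $375 ÷ 5 = $75 apiece.
Remainder $1,965 by floor area (total 23,097): Unit 5A 106.34 → $105; Unit PH1 650.58 → $650; Unit 2B 724.68 → $725; Unit 4A 91.71 → $90; Unit 3A 391.69 → $390.
Rounding difference +$5 on remainder applied to Unit 2B.
Totals: Unit 5A $75 + $105 = $180; Unit PH1 $75 + $650 = $725; Unit 2B $75 + $730 = $805; Unit 4A $75 + $90 = $165; Unit 3A $75 + $390 = $465.

Unit 5A: $180; Unit PH1: $725; Unit 2B: $805; Unit 4A: $165; Unit 3A: $465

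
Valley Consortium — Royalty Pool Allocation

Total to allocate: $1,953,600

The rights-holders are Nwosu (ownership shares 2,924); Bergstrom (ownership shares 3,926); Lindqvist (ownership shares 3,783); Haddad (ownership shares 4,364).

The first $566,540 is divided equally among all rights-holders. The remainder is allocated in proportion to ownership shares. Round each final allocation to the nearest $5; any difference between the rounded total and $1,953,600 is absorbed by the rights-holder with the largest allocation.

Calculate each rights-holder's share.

Nwosu: $412,075 | Bergstrom: $504,745 | Lindqvist: $491,520 | Haddad: $545,260

First tranche $566,540 split equally: $141,635 each.
Remainder $1,387,060 by ownership shares (total 14,997): Nwosu 270,438.32 → $270,440; Bergstrom 363,112.46 → $363,110; Lindqvist 349,886.51 → $349,885; Haddad 403,622.71 → $403,625.
Totals: Nwosu $141,635 + $270,440 = $412,075; Bergstrom $141,635 + $363,110 = $504,745; Lindqvist $141,635 + $349,885 = $491,520; Haddad $141,635 + $403,625 = $545,260.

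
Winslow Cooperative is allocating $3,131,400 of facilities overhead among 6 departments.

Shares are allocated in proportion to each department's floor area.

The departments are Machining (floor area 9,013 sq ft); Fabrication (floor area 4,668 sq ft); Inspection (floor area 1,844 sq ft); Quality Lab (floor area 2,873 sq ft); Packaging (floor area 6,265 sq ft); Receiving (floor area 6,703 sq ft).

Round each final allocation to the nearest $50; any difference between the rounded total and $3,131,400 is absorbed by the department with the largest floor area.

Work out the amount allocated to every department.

Machining: $899,800; Fabrication: $466,050; Inspection: $184,100; Quality Lab: $286,800; Packaging: $625,450; Receiving: $669,200

Total floor area = 9,013 + 4,668 + 1,844 + 2,873 + 6,265 + 6,703 = 31,366.
Pro-rata amounts: Machining 899,805.78; Fabrication 466,026.12; Inspection 184,094.29; Quality Lab 286,823.70; Packaging 625,461.36; Receiving 669,188.75.
After rounding ($50): Machining $899,800; Fabrication $466,050; Inspection $184,100; Quality Lab $286,800; Packaging $625,450; Receiving $669,200. Sum = $3,131,400.
Rounded total matches; no reconciliation needed.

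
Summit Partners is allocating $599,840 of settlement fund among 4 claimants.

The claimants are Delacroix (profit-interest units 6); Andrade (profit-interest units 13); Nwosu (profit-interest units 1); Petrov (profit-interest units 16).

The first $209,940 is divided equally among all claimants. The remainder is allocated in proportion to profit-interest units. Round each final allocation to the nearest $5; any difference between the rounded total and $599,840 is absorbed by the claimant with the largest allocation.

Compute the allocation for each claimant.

First tranche $209,940 split equally: $52,485 each.
Remainder $389,900 by profit-interest units (total 36): Delacroix 64,983.33 → $64,985; Andrade 140,797.22 → $140,795; Nwosu 10,830.56 → $10,830; Petrov 173,288.89 → $173,290.
Totals: Delacroix $52,485 + $64,985 = $117,470; Andrade $52,485 + $140,795 = $193,280; Nwosu $52,485 + $10,830 = $63,315; Petrov $52,485 + $173,290 = $225,775.

Delacroix: $117,470 · Andrade: $193,280 · Nwosu: $63,315 · Petrov: $225,775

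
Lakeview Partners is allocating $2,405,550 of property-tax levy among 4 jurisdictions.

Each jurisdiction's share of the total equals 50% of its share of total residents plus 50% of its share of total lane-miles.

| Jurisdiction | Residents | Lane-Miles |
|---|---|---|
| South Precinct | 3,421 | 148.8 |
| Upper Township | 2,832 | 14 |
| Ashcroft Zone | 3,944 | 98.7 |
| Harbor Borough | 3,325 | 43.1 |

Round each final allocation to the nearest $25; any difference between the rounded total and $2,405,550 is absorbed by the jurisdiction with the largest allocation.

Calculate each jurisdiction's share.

Totals — residents 13,522, lane-miles 304.6.
Combined weights (50% residents + 50% lane-miles): South Precinct 0.3708; Upper Township 0.1277; Ashcroft Zone 0.3079; Harbor Borough 0.1937.
Raw shares: South Precinct 891,863.24; Upper Township 307,186.80; Ashcroft Zone 740,553.80; Harbor Borough 465,946.16.
At nearest $25: South Precinct $891,875; Upper Township $307,175; Ashcroft Zone $740,550; Harbor Borough $465,950. Sum = $2,405,550.
No rounding difference to absorb.

South Precinct: $891,875 | Upper Township: $307,175 | Ashcroft Zone: $740,550 | Harbor Borough: $465,950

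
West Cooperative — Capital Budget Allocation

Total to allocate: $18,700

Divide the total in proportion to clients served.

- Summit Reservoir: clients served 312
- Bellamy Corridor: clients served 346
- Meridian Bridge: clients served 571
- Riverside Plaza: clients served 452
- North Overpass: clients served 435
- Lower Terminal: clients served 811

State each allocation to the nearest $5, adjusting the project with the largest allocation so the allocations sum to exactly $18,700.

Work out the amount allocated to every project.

Sum of clients served: 2,927.
Raw shares: Summit Reservoir 312/2,927 × $18,700 = 1,993.30; Bellamy Corridor 346/2,927 × $18,700 = 2,210.52; Meridian Bridge 571/2,927 × $18,700 = 3,648.00; Riverside Plaza 452/2,927 × $18,700 = 2,887.73; North Overpass 435/2,927 × $18,700 = 2,779.13; Lower Terminal 811/2,927 × $18,700 = 5,181.31.
Rounded to nearest $5: Summit Reservoir $1,995; Bellamy Corridor $2,210; Meridian Bridge $3,650; Riverside Plaza $2,890; North Overpass $2,780; Lower Terminal $5,180. Sum = $18,705.
Difference $18,700 − $18,705 = −$5 applied to largest allocation (Lower Terminal): Lower Terminal becomes $5,175.

Summit Reservoir: $1,995; Bellamy Corridor: $2,210; Meridian Bridge: $3,650; Riverside Plaza: $2,890; North Overpass: $2,780; Lower Terminal: $5,175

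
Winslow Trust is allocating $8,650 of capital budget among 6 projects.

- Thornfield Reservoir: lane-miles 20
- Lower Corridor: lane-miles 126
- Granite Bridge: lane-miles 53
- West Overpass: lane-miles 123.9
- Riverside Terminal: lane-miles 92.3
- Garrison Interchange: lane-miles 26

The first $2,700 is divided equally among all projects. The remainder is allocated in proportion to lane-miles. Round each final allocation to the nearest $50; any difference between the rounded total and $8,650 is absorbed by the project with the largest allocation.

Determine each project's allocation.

Thornfield Reservoir: $700; Lower Corridor: $2,200; Granite Bridge: $1,150; West Overpass: $2,100; Riverside Terminal: $1,700; Garrison Interchange: $800

Equal tier: $2,700 ÷ 6 = $450 apiece.
Remainder $5,950 by lane-miles (total 441.2): Thornfield Reservoir 269.72 → $250; Lower Corridor 1,699.23 → $1,700; Granite Bridge 714.76 → $700; West Overpass 1,670.91 → $1,650; Riverside Terminal 1,244.75 → $1,250; Garrison Interchange 350.63 → $350.
Rounding difference +$50 on remainder applied to Lower Corridor.
Totals: Thornfield Reservoir $450 + $250 = $700; Lower Corridor $450 + $1,750 = $2,200; Granite Bridge $450 + $700 = $1,150; West Overpass $450 + $1,650 = $2,100; Riverside Terminal $450 + $1,250 = $1,700; Garrison Interchange $450 + $350 = $800.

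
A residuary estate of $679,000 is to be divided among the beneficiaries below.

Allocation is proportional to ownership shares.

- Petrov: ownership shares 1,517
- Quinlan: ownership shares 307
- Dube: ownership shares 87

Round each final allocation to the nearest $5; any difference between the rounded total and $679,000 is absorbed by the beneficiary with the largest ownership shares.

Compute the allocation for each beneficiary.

Ownership shares total: 1,911.
Raw shares: Petrov 1,517/1,911 × $679,000 = 539,007.33; Quinlan 307/1,911 × $679,000 = 109,080.59; Dube 87/1,911 × $679,000 = 30,912.09.
After rounding ($5): Petrov $539,005; Quinlan $109,080; Dube $30,910. Sum = $678,995.
Difference $679,000 − $678,995 = +$5 applied to largest ownership shares (Petrov): Petrov becomes $539,010.

Petrov: $539,010 · Quinlan: $109,080 · Dube: $30,910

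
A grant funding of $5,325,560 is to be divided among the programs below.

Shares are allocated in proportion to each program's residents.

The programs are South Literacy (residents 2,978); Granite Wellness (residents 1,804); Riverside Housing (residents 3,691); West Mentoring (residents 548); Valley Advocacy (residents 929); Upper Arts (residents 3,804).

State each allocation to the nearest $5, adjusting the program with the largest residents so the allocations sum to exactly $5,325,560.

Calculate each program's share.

Combined residents = 2,978 + 1,804 + 3,691 + 548 + 929 + 3,804 = 13,754.
Proportional shares: South Literacy 1,153,084.03; Granite Wellness 698,510.27; Riverside Housing 1,429,158.21; West Mentoring 212,186.05; Valley Advocacy 359,709.56; Upper Arts 1,472,911.90.
After rounding ($5): South Literacy $1,153,085; Granite Wellness $698,510; Riverside Housing $1,429,160; West Mentoring $212,185; Valley Advocacy $359,710; Upper Arts $1,472,910. Sum = $5,325,560.
Sum already equals the total — no adjustment.

South Literacy: $1,153,085; Granite Wellness: $698,510; Riverside Housing: $1,429,160; West Mentoring: $212,185; Valley Advocacy: $359,710; Upper Arts: $1,472,910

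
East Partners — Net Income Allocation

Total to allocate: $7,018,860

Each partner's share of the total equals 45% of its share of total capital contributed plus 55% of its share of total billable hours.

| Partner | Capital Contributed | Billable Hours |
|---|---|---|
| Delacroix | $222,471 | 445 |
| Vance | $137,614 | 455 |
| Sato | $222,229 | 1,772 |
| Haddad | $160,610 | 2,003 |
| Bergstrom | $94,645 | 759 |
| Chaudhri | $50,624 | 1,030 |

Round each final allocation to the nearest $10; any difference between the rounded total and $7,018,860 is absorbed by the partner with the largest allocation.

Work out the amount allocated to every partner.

Delacroix: $1,056,880 | Vance: $761,100 | Sato: $1,848,520 | Haddad: $1,767,360 | Bergstrom: $789,850 | Chaudhri: $795,150

Capital contributed total 888,193; billable hours total 6,464.
Combined weights (45% capital contributed + 55% billable hours): Delacroix 0.1506; Vance 0.1084; Sato 0.2634; Haddad 0.2518; Bergstrom 0.1125; Chaudhri 0.1133.
Pro-rata amounts: Delacroix 1,056,884.05; Vance 761,097.73; Sato 1,848,522.70; Haddad 1,767,356.28; Bergstrom 789,848.64; Chaudhri 795,150.59.
After rounding ($10): Delacroix $1,056,880; Vance $761,100; Sato $1,848,520; Haddad $1,767,360; Bergstrom $789,850; Chaudhri $795,150. Sum = $7,018,860.
Sum already equals the total — no adjustment.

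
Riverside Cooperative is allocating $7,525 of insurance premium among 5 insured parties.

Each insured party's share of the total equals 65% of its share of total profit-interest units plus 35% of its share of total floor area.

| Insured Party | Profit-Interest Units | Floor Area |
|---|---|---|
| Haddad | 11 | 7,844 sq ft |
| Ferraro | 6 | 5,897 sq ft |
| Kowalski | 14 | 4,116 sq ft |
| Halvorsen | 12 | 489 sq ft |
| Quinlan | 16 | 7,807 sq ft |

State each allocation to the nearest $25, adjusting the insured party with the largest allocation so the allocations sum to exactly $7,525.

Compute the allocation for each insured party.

Totals — profit-interest units 59, floor area 26,153.
Blended shares (65% profit-interest units + 35% floor area): Haddad 0.2262; Ferraro 0.1450; Kowalski 0.2093; Halvorsen 0.1387; Quinlan 0.2808.
Pro-rata amounts: Haddad 1,701.86; Ferraro 1,091.28; Kowalski 1,575.14; Halvorsen 1,044.08; Quinlan 2,112.65.
At nearest $25: Haddad $1,700; Ferraro $1,100; Kowalski $1,575; Halvorsen $1,050; Quinlan $2,125. Sum = $7,550.
Difference $7,525 − $7,550 = −$25 applied to largest allocation (Quinlan): Quinlan becomes $2,100.

Haddad: $1,700 · Ferraro: $1,100 · Kowalski: $1,575 · Halvorsen: $1,050 · Quinlan: $2,100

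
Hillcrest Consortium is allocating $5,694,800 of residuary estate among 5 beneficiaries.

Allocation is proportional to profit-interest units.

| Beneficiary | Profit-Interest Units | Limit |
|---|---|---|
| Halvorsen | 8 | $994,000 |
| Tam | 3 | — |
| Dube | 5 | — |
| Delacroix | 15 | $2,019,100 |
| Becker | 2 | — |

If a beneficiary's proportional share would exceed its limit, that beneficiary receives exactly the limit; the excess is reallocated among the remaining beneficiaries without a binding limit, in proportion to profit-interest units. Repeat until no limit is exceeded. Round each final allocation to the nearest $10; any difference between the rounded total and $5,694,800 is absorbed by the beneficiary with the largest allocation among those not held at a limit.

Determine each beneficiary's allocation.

Sum of profit-interest units: 33.
Unconstrained shares: Halvorsen 1,380,557.58; Tam 517,709.09; Dube 862,848.48; Delacroix 2,588,545.45; Becker 345,139.39.
Cap binds for Halvorsen ($994,000), Delacroix ($2,019,100); residual $2,681,700 reallocated over remaining profit-interest units 10.
Redistributed shares: Tam 804,510.00 → $804,510; Dube 1,340,850.00 → $1,340,850; Becker 536,340.00 → $536,340.

Halvorsen: $994,000; Tam: $804,510; Dube: $1,340,850; Delacroix: $2,019,100; Becker: $536,340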